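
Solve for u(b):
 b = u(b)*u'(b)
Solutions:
 u(b) = -sqrt(C1 + b^2)
 u(b) = sqrt(C1 + b^2)


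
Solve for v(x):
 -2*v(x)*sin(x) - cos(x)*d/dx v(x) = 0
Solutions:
 v(x) = C1*cos(x)^2


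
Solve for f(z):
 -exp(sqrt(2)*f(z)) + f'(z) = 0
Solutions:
 f(z) = sqrt(2)*(2*log(-1/(C1 + z)) - log(2))/4


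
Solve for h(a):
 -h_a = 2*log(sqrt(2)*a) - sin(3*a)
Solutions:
 h(a) = C1 - 2*a*log(a) - a*log(2) + 2*a - cos(3*a)/3


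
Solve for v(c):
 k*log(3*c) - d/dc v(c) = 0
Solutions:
 v(c) = C1 + c*k*log(c) - c*k + c*k*log(3)


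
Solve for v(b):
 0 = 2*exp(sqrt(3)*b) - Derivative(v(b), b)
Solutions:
 v(b) = C1 + 2*sqrt(3)*exp(sqrt(3)*b)/3


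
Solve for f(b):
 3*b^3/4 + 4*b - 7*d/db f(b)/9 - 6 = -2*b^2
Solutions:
 f(b) = C1 + 27*b^4/112 + 6*b^3/7 + 18*b^2/7 - 54*b/7


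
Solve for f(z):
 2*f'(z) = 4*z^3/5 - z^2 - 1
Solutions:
 f(z) = C1 + z^4/10 - z^3/6 - z/2


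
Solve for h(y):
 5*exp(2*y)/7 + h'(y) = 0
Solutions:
 h(y) = C1 - 5*exp(2*y)/14


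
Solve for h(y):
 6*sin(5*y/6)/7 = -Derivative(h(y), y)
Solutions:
 h(y) = C1 + 36*cos(5*y/6)/35


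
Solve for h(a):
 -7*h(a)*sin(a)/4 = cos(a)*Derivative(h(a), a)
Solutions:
 h(a) = C1*cos(a)^(7/4)


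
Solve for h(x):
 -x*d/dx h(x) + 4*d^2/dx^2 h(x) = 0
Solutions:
 h(x) = C1 + C2*erfi(sqrt(2)*x/4)


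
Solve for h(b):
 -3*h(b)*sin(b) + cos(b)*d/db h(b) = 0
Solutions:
 h(b) = C1/cos(b)^3


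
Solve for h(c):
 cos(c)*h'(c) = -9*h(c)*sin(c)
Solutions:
 h(c) = C1*cos(c)^9


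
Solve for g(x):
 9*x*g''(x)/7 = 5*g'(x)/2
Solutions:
 g(x) = C1 + C2*x^(53/18)


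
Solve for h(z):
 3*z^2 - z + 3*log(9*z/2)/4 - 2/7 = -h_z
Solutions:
 h(z) = C1 - z^3 + z^2/2 - 3*z*log(z)/4 - 3*z*log(3)/2 + 3*z*log(2)/4 + 29*z/28


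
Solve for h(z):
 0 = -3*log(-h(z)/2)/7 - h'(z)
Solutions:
 7*Integral(1/(log(-_y) - log(2)), (_y, h(z)))/3 = C1 - z


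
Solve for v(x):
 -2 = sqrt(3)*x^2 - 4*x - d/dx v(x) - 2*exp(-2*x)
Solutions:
 v(x) = C1 + sqrt(3)*x^3/3 - 2*x^2 + 2*x + exp(-2*x)


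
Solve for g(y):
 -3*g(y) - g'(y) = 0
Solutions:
 g(y) = C1*exp(-3*y)


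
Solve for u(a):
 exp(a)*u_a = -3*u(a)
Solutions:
 u(a) = C1*exp(3*exp(-a))


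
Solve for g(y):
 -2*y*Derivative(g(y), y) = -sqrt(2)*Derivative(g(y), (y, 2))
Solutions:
 g(y) = C1 + C2*erfi(2^(3/4)*y/2)


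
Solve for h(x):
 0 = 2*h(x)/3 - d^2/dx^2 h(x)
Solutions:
 h(x) = C1*exp(-sqrt(6)*x/3) + C2*exp(sqrt(6)*x/3)


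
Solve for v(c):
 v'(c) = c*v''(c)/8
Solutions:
 v(c) = C1 + C2*c^9


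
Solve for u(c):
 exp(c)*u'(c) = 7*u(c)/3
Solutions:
 u(c) = C1*exp(-7*exp(-c)/3)


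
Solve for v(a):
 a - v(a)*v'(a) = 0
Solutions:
 v(a) = -sqrt(C1 + a^2)
 v(a) = sqrt(C1 + a^2)


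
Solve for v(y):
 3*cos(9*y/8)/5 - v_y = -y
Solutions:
 v(y) = C1 + y^2/2 + 8*sin(9*y/8)/15


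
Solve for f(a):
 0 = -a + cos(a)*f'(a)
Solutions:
 f(a) = C1 + Integral(a/cos(a), a)


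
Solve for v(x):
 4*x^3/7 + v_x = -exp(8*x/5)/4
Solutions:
 v(x) = C1 - x^4/7 - 5*exp(8*x/5)/32


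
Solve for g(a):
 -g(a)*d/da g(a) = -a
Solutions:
 g(a) = -sqrt(C1 + a^2)
 g(a) = sqrt(C1 + a^2)


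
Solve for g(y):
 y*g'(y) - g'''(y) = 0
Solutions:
 g(y) = C1 + Integral(C2*airyai(y) + C3*airybi(y), y)


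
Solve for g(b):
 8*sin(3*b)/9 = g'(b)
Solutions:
 g(b) = C1 - 8*cos(3*b)/27


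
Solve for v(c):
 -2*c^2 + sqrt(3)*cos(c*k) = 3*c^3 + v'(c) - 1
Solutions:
 v(c) = C1 - 3*c^4/4 - 2*c^3/3 + c + sqrt(3)*sin(c*k)/k


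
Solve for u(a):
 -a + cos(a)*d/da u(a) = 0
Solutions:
 u(a) = C1 + Integral(a/cos(a), a)


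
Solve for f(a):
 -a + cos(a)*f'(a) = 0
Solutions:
 f(a) = C1 + Integral(a/cos(a), a)


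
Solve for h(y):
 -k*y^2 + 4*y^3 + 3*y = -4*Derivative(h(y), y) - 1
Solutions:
 h(y) = C1 + k*y^3/12 - y^4/4 - 3*y^2/8 - y/4


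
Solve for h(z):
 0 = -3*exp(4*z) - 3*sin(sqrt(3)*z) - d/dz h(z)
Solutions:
 h(z) = C1 - 3*exp(4*z)/4 + sqrt(3)*cos(sqrt(3)*z)


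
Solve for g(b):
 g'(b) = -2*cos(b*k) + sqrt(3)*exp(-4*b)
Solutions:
 g(b) = C1 - sqrt(3)*exp(-4*b)/4 - 2*sin(b*k)/k


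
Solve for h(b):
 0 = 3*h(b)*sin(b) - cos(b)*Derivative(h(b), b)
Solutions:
 h(b) = C1/cos(b)^3


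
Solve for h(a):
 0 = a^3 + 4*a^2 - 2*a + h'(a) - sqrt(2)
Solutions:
 h(a) = C1 - a^4/4 - 4*a^3/3 + a^2 + sqrt(2)*a


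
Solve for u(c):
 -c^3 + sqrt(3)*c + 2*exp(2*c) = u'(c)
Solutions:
 u(c) = C1 - c^4/4 + sqrt(3)*c^2/2 + exp(2*c)


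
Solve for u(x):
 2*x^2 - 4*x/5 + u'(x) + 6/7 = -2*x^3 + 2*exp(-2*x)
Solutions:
 u(x) = C1 - x^4/2 - 2*x^3/3 + 2*x^2/5 - 6*x/7 - exp(-2*x)


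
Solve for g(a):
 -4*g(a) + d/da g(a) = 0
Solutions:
 g(a) = C1*exp(4*a)


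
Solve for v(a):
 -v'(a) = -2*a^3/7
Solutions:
 v(a) = C1 + a^4/14


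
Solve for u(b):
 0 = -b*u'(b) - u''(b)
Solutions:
 u(b) = C1 + C2*erf(sqrt(2)*b/2)


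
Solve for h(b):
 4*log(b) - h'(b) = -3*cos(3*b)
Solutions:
 h(b) = C1 + 4*b*log(b) - 4*b + sin(3*b)


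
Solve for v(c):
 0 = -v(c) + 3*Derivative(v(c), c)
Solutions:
 v(c) = C1*exp(c/3)


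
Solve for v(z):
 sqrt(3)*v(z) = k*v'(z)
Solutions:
 v(z) = C1*exp(sqrt(3)*z/k)


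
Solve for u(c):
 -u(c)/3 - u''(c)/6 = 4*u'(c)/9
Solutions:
 u(c) = (C1*sin(sqrt(2)*c/3) + C2*cos(sqrt(2)*c/3))*exp(-4*c/3)


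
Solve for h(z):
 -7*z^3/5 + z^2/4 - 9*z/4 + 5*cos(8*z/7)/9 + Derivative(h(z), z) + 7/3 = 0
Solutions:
 h(z) = C1 + 7*z^4/20 - z^3/12 + 9*z^2/8 - 7*z/3 - 35*sin(8*z/7)/72


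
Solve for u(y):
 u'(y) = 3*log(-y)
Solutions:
 u(y) = C1 + 3*y*log(-y) - 3*y


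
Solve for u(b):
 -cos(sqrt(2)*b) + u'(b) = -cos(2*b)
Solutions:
 u(b) = C1 - sin(2*b)/2 + sqrt(2)*sin(sqrt(2)*b)/2


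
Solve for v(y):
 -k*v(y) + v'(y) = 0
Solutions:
 v(y) = C1*exp(k*y)


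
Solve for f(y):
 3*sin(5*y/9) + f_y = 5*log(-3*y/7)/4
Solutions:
 f(y) = C1 + 5*y*log(-y)/4 - 5*y*log(7)/4 - 5*y/4 + 5*y*log(3)/4 + 27*cos(5*y/9)/5


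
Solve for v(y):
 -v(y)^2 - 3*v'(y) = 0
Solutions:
 v(y) = 3/(C1 + y)


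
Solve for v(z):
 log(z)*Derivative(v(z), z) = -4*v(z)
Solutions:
 v(z) = C1*exp(-4*li(z))


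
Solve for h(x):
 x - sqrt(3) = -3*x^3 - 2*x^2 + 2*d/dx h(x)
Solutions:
 h(x) = C1 + 3*x^4/8 + x^3/3 + x^2/4 - sqrt(3)*x/2


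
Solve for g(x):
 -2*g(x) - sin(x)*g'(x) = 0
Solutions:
 g(x) = C1*(cos(x) + 1)/(cos(x) - 1)


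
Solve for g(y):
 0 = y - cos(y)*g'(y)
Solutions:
 g(y) = C1 + Integral(y/cos(y), y)


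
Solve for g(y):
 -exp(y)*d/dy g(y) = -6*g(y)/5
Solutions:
 g(y) = C1*exp(-6*exp(-y)/5)


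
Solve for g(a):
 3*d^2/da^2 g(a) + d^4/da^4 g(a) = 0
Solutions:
 g(a) = C1 + C2*a + C3*sin(sqrt(3)*a) + C4*cos(sqrt(3)*a)


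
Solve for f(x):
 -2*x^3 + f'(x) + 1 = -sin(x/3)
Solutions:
 f(x) = C1 + x^4/2 - x + 3*cos(x/3)


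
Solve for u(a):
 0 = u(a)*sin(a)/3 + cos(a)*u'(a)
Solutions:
 u(a) = C1*cos(a)^(1/3)


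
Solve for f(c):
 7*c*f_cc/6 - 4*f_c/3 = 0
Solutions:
 f(c) = C1 + C2*c^(15/7)


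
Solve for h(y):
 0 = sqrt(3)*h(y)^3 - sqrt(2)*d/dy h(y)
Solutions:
 h(y) = -sqrt(-1/(C1 + sqrt(6)*y))
 h(y) = sqrt(-1/(C1 + sqrt(6)*y))


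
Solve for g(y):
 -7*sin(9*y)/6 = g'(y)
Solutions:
 g(y) = C1 + 7*cos(9*y)/54


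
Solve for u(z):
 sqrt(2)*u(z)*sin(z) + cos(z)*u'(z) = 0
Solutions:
 u(z) = C1*cos(z)^(sqrt(2))


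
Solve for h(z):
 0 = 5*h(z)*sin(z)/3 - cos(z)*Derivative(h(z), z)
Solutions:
 h(z) = C1/cos(z)^(5/3)


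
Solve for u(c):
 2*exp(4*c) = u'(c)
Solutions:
 u(c) = C1 + exp(4*c)/2


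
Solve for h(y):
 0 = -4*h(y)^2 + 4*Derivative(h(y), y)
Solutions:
 h(y) = -1/(C1 + y)


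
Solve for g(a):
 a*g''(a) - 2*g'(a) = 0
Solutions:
 g(a) = C1 + C2*a^3


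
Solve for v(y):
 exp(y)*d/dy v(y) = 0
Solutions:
 v(y) = C1


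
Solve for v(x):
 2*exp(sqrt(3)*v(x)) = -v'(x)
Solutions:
 v(x) = sqrt(3)*(2*log(1/(C1 + 2*x)) - log(3))/6


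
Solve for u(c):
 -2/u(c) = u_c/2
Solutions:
 u(c) = -sqrt(C1 - 8*c)
 u(c) = sqrt(C1 - 8*c)


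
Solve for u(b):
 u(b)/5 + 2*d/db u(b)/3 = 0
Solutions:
 u(b) = C1*exp(-3*b/10)


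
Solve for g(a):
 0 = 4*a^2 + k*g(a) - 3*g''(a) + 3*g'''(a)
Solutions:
 g(a) = C1*exp(a*(-(9*k/2 + sqrt((9*k - 2)^2 - 4)/2 - 1)^(1/3) + 1 - 1/(9*k/2 + sqrt((9*k - 2)^2 - 4)/2 - 1)^(1/3))/3) + C2*exp(a*((9*k/2 + sqrt((9*k - 2)^2 - 4)/2 - 1)^(1/3) - sqrt(3)*I*(9*k/2 + sqrt((9*k - 2)^2 - 4)/2 - 1)^(1/3) + 2 - 4/((-1 + sqrt(3)*I)*(9*k/2 + sqrt((9*k - 2)^2 - 4)/2 - 1)^(1/3)))/6) + C3*exp(a*((9*k/2 + sqrt((9*k - 2)^2 - 4)/2 - 1)^(1/3) + sqrt(3)*I*(9*k/2 + sqrt((9*k - 2)^2 - 4)/2 - 1)^(1/3) + 2 + 4/((1 + sqrt(3)*I)*(9*k/2 + sqrt((9*k - 2)^2 - 4)/2 - 1)^(1/3)))/6) - 4*a^2/k - 24/k^2


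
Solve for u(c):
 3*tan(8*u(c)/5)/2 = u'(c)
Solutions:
 u(c) = -5*asin(C1*exp(12*c/5))/8 + 5*pi/8
 u(c) = 5*asin(C1*exp(12*c/5))/8


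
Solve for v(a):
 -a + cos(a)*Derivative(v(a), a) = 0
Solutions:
 v(a) = C1 + Integral(a/cos(a), a)


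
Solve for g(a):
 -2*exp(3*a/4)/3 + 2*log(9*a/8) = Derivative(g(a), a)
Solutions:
 g(a) = C1 + 2*a*log(a) + 2*a*(-3*log(2) - 1 + 2*log(3)) - 8*exp(3*a/4)/9


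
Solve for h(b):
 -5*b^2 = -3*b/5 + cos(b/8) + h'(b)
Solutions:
 h(b) = C1 - 5*b^3/3 + 3*b^2/10 - 8*sin(b/8)


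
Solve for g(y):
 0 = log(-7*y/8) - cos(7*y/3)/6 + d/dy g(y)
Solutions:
 g(y) = C1 - y*log(-y) - y*log(7) + y + 3*y*log(2) + sin(7*y/3)/14


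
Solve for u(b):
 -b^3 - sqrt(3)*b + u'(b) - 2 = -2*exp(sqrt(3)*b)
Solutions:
 u(b) = C1 + b^4/4 + sqrt(3)*b^2/2 + 2*b - 2*sqrt(3)*exp(sqrt(3)*b)/3


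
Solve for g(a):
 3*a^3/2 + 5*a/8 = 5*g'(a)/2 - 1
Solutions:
 g(a) = C1 + 3*a^4/20 + a^2/8 + 2*a/5


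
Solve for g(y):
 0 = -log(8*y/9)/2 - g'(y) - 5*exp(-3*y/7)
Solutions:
 g(y) = C1 - y*log(y)/2 + y*(-3*log(2)/2 + 1/2 + log(3)) + 35*exp(-3*y/7)/3


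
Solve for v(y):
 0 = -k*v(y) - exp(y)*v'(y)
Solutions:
 v(y) = C1*exp(k*exp(-y))


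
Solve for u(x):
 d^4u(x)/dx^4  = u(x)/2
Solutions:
 u(x) = C1*exp(-2^(3/4)*x/2) + C2*exp(2^(3/4)*x/2) + C3*sin(2^(3/4)*x/2) + C4*cos(2^(3/4)*x/2)


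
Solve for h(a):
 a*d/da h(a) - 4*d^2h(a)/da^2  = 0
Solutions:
 h(a) = C1 + C2*erfi(sqrt(2)*a/4)


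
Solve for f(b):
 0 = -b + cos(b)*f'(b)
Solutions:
 f(b) = C1 + Integral(b/cos(b), b)


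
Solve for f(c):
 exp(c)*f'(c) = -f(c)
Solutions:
 f(c) = C1*exp(exp(-c))


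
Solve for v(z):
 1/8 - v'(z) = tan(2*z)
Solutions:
 v(z) = C1 + z/8 + log(cos(2*z))/2


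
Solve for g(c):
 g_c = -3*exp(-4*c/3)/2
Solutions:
 g(c) = C1 + 9*exp(-4*c/3)/8


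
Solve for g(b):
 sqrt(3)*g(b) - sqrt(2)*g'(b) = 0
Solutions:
 g(b) = C1*exp(sqrt(6)*b/2)


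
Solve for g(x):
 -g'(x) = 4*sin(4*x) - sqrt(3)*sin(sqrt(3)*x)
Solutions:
 g(x) = C1 + cos(4*x) - cos(sqrt(3)*x)


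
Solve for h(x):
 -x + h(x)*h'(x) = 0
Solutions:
 h(x) = -sqrt(C1 + x^2)
 h(x) = sqrt(C1 + x^2)


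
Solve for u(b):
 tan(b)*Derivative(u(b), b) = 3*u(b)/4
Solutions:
 u(b) = C1*sin(b)^(3/4)


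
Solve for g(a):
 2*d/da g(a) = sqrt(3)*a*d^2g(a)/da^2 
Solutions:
 g(a) = C1 + C2*a^(1 + 2*sqrt(3)/3)


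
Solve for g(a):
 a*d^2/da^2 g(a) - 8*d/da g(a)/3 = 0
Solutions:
 g(a) = C1 + C2*a^(11/3)


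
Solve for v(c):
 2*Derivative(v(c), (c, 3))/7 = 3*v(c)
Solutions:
 v(c) = C3*exp(2^(2/3)*21^(1/3)*c/2) + (C1*sin(2^(2/3)*3^(5/6)*7^(1/3)*c/4) + C2*cos(2^(2/3)*3^(5/6)*7^(1/3)*c/4))*exp(-2^(2/3)*21^(1/3)*c/4)


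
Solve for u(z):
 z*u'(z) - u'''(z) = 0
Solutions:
 u(z) = C1 + Integral(C2*airyai(z) + C3*airybi(z), z)


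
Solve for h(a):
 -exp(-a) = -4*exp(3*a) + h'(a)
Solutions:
 h(a) = C1 + 4*exp(3*a)/3 + exp(-a)


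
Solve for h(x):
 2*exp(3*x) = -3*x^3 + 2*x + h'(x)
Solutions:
 h(x) = C1 + 3*x^4/4 - x^2 + 2*exp(3*x)/3


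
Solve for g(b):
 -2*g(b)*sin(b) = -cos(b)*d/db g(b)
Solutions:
 g(b) = C1/cos(b)^2


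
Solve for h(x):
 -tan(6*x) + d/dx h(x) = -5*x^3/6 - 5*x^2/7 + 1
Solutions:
 h(x) = C1 - 5*x^4/24 - 5*x^3/21 + x - log(cos(6*x))/6


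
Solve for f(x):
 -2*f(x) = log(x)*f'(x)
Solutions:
 f(x) = C1*exp(-2*li(x))


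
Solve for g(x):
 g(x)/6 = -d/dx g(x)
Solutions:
 g(x) = C1*exp(-x/6)


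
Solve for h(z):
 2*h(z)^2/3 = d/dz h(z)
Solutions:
 h(z) = -3/(C1 + 2*z)


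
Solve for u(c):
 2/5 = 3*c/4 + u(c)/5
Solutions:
 u(c) = 2 - 15*c/4


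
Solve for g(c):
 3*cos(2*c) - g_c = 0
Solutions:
 g(c) = C1 + 3*sin(2*c)/2


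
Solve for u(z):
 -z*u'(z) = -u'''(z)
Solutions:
 u(z) = C1 + Integral(C2*airyai(z) + C3*airybi(z), z)


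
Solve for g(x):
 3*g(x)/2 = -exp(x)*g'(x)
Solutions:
 g(x) = C1*exp(3*exp(-x)/2)


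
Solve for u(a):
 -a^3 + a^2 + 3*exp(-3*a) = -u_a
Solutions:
 u(a) = C1 + a^4/4 - a^3/3 + exp(-3*a)


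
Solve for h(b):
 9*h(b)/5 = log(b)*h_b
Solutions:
 h(b) = C1*exp(9*li(b)/5)


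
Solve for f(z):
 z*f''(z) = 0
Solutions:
 f(z) = C1 + C2*z


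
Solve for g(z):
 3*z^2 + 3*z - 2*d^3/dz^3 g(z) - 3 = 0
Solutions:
 g(z) = C1 + C2*z + C3*z^2 + z^5/40 + z^4/16 - z^3/4


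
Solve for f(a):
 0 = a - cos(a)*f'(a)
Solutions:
 f(a) = C1 + Integral(a/cos(a), a)


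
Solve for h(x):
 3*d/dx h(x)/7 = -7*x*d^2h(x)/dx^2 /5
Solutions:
 h(x) = C1 + C2*x^(34/49)


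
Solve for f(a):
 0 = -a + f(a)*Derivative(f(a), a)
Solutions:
 f(a) = -sqrt(C1 + a^2)
 f(a) = sqrt(C1 + a^2)


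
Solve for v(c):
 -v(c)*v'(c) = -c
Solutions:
 v(c) = -sqrt(C1 + c^2)
 v(c) = sqrt(C1 + c^2)


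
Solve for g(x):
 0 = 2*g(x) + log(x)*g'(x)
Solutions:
 g(x) = C1*exp(-2*li(x))


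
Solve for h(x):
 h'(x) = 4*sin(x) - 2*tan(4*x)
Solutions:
 h(x) = C1 + log(cos(4*x))/2 - 4*cos(x)


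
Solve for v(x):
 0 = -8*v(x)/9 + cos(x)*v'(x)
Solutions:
 v(x) = C1*(sin(x) + 1)^(4/9)/(sin(x) - 1)^(4/9)


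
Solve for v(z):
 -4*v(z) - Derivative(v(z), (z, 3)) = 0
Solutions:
 v(z) = C3*exp(-2^(2/3)*z) + (C1*sin(2^(2/3)*sqrt(3)*z/2) + C2*cos(2^(2/3)*sqrt(3)*z/2))*exp(2^(2/3)*z/2)


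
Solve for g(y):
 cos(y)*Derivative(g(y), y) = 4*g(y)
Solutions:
 g(y) = C1*(sin(y)^2 + 2*sin(y) + 1)/(sin(y)^2 - 2*sin(y) + 1)


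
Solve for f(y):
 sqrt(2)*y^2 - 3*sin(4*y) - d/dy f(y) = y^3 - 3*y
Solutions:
 f(y) = C1 - y^4/4 + sqrt(2)*y^3/3 + 3*y^2/2 + 3*cos(4*y)/4


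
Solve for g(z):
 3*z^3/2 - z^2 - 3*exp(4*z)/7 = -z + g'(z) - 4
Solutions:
 g(z) = C1 + 3*z^4/8 - z^3/3 + z^2/2 + 4*z - 3*exp(4*z)/28


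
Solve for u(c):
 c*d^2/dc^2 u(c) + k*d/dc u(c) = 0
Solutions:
 u(c) = C1 + c^(1 - re(k))*(C2*sin(log(c)*Abs(im(k))) + C3*cos(log(c)*im(k)))


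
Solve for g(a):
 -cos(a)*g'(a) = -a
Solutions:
 g(a) = C1 + Integral(a/cos(a), a)


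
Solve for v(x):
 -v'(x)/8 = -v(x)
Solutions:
 v(x) = C1*exp(8*x)


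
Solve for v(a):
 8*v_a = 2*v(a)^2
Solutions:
 v(a) = -4/(C1 + a)


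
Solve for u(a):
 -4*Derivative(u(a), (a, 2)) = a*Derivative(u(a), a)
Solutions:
 u(a) = C1 + C2*erf(sqrt(2)*a/4)


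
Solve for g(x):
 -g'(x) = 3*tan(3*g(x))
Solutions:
 g(x) = -asin(C1*exp(-9*x))/3 + pi/3
 g(x) = asin(C1*exp(-9*x))/3


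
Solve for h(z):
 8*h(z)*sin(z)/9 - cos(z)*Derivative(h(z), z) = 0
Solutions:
 h(z) = C1/cos(z)^(8/9)


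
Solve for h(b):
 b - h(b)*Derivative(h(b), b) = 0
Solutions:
 h(b) = -sqrt(C1 + b^2)
 h(b) = sqrt(C1 + b^2)


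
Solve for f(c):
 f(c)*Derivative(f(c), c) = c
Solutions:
 f(c) = -sqrt(C1 + c^2)
 f(c) = sqrt(C1 + c^2)


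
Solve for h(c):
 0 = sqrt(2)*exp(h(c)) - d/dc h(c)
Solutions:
 h(c) = log(-1/(C1 + sqrt(2)*c))


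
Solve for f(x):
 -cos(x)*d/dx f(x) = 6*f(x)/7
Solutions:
 f(x) = C1*(sin(x) - 1)^(3/7)/(sin(x) + 1)^(3/7)


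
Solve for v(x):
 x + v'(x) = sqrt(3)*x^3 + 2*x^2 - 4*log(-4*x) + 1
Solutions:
 v(x) = C1 + sqrt(3)*x^4/4 + 2*x^3/3 - x^2/2 - 4*x*log(-x) + x*(5 - 8*log(2))


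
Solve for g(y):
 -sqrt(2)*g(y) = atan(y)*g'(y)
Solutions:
 g(y) = C1*exp(-sqrt(2)*Integral(1/atan(y), y))


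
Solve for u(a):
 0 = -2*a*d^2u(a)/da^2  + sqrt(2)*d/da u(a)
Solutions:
 u(a) = C1 + C2*a^(sqrt(2)/2 + 1)


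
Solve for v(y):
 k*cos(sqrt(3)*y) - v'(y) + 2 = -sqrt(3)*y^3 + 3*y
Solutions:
 v(y) = C1 + sqrt(3)*k*sin(sqrt(3)*y)/3 + sqrt(3)*y^4/4 - 3*y^2/2 + 2*y


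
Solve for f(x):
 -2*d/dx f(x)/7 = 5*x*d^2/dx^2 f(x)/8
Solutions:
 f(x) = C1 + C2*x^(19/35)


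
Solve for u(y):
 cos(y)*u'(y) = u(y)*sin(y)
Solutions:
 u(y) = C1/cos(y)


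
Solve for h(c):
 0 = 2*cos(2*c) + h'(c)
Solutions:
 h(c) = C1 - sin(2*c)


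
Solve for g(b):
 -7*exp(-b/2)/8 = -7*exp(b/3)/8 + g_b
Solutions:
 g(b) = C1 + 21*exp(b/3)/8 + 7*exp(-b/2)/4


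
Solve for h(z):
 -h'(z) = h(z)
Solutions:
 h(z) = C1*exp(-z)


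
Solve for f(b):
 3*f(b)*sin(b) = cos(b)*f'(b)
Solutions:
 f(b) = C1/cos(b)^3


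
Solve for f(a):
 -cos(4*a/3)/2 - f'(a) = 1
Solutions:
 f(a) = C1 - a - 3*sin(4*a/3)/8


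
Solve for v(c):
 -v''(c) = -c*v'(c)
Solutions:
 v(c) = C1 + C2*erfi(sqrt(2)*c/2)


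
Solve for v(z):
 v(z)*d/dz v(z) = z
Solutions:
 v(z) = -sqrt(C1 + z^2)
 v(z) = sqrt(C1 + z^2)


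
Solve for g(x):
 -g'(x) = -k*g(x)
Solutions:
 g(x) = C1*exp(k*x)


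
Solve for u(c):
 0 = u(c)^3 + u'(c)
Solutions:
 u(c) = -sqrt(2)*sqrt(-1/(C1 - c))/2
 u(c) = sqrt(2)*sqrt(-1/(C1 - c))/2


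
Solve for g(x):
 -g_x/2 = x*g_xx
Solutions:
 g(x) = C1 + C2*sqrt(x)


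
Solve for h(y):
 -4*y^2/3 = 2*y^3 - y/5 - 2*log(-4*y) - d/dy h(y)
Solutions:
 h(y) = C1 + y^4/2 + 4*y^3/9 - y^2/10 - 2*y*log(-y) + 2*y*(1 - 2*log(2))


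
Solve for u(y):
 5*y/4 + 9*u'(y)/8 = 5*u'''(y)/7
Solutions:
 u(y) = C1 + C2*exp(-3*sqrt(70)*y/20) + C3*exp(3*sqrt(70)*y/20) - 5*y^2/9


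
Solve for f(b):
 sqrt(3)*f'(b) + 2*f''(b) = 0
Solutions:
 f(b) = C1 + C2*exp(-sqrt(3)*b/2)


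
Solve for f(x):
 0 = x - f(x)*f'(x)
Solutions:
 f(x) = -sqrt(C1 + x^2)
 f(x) = sqrt(C1 + x^2)


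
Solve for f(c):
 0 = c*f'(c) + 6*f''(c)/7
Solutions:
 f(c) = C1 + C2*erf(sqrt(21)*c/6)


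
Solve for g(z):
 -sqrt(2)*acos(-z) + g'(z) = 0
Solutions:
 g(z) = C1 + sqrt(2)*(z*acos(-z) + sqrt(1 - z^2))


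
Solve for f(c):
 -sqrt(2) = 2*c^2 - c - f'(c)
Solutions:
 f(c) = C1 + 2*c^3/3 - c^2/2 + sqrt(2)*c


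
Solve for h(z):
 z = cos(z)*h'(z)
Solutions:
 h(z) = C1 + Integral(z/cos(z), z)


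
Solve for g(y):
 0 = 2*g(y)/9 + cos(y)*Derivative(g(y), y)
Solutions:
 g(y) = C1*(sin(y) - 1)^(1/9)/(sin(y) + 1)^(1/9)


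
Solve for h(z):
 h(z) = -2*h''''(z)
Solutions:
 h(z) = (C1*sin(2^(1/4)*z/2) + C2*cos(2^(1/4)*z/2))*exp(-2^(1/4)*z/2) + (C3*sin(2^(1/4)*z/2) + C4*cos(2^(1/4)*z/2))*exp(2^(1/4)*z/2)


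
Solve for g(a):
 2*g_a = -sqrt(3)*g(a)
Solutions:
 g(a) = C1*exp(-sqrt(3)*a/2)


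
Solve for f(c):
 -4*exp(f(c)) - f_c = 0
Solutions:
 f(c) = log(1/(C1 + 4*c))


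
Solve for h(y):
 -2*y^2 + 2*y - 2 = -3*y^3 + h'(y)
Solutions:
 h(y) = C1 + 3*y^4/4 - 2*y^3/3 + y^2 - 2*y


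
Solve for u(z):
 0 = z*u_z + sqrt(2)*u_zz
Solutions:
 u(z) = C1 + C2*erf(2^(1/4)*z/2)


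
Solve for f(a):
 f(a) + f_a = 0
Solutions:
 f(a) = C1*exp(-a)


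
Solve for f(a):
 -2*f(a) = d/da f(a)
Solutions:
 f(a) = C1*exp(-2*a)


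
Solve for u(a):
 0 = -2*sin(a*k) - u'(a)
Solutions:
 u(a) = C1 + 2*cos(a*k)/k


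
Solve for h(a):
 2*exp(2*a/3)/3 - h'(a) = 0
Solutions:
 h(a) = C1 + exp(2*a/3)


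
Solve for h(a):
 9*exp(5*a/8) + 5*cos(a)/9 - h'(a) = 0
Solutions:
 h(a) = C1 + 72*exp(5*a/8)/5 + 5*sin(a)/9


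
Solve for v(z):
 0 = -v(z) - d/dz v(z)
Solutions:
 v(z) = C1*exp(-z)


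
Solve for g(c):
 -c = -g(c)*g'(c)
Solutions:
 g(c) = -sqrt(C1 + c^2)
 g(c) = sqrt(C1 + c^2)


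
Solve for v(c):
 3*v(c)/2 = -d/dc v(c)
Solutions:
 v(c) = C1*exp(-3*c/2)


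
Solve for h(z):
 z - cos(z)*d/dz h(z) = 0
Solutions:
 h(z) = C1 + Integral(z/cos(z), z)


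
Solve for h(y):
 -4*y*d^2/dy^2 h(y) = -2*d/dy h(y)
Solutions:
 h(y) = C1 + C2*y^(3/2)


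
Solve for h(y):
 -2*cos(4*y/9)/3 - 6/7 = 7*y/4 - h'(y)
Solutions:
 h(y) = C1 + 7*y^2/8 + 6*y/7 + 3*sin(4*y/9)/2


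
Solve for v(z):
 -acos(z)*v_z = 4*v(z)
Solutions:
 v(z) = C1*exp(-4*Integral(1/acos(z), z))


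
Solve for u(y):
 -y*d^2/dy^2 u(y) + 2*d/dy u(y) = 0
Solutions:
 u(y) = C1 + C2*y^3


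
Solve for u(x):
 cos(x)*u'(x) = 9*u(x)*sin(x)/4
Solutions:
 u(x) = C1/cos(x)^(9/4)


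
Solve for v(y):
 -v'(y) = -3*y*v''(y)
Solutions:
 v(y) = C1 + C2*y^(4/3)


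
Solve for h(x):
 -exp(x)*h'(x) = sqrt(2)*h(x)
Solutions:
 h(x) = C1*exp(sqrt(2)*exp(-x))


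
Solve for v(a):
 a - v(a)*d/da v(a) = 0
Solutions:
 v(a) = -sqrt(C1 + a^2)
 v(a) = sqrt(C1 + a^2)


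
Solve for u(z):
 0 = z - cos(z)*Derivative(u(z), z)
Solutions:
 u(z) = C1 + Integral(z/cos(z), z)


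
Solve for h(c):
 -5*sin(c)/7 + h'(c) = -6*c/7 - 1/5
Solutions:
 h(c) = C1 - 3*c^2/7 - c/5 - 5*cos(c)/7


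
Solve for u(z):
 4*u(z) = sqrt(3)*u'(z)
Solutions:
 u(z) = C1*exp(4*sqrt(3)*z/3)


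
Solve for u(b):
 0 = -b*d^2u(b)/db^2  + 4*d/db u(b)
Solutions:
 u(b) = C1 + C2*b^5


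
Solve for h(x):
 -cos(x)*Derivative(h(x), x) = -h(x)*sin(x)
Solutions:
 h(x) = C1/cos(x)


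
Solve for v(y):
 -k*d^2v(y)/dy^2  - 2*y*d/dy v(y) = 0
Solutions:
 v(y) = C1 + C2*sqrt(k)*erf(y*sqrt(1/k))


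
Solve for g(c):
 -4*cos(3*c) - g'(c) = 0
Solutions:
 g(c) = C1 - 4*sin(3*c)/3


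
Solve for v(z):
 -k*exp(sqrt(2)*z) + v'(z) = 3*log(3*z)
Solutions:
 v(z) = C1 + sqrt(2)*k*exp(sqrt(2)*z)/2 + 3*z*log(z) + 3*z*(-1 + log(3))


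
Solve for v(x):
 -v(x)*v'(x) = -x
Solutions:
 v(x) = -sqrt(C1 + x^2)
 v(x) = sqrt(C1 + x^2)


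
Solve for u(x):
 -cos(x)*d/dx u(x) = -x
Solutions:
 u(x) = C1 + Integral(x/cos(x), x)


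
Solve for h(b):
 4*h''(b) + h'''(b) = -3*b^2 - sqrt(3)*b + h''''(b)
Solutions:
 h(b) = C1 + C2*b + C3*exp(b*(1 - sqrt(17))/2) + C4*exp(b*(1 + sqrt(17))/2) - b^4/16 + b^3*(3 - 2*sqrt(3))/48 + b^2*(-15 + 2*sqrt(3))/64


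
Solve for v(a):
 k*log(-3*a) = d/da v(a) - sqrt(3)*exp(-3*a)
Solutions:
 v(a) = C1 + a*k*log(-a) + a*k*(-1 + log(3)) - sqrt(3)*exp(-3*a)/3


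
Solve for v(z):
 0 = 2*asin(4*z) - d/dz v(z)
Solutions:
 v(z) = C1 + 2*z*asin(4*z) + sqrt(1 - 16*z^2)/2


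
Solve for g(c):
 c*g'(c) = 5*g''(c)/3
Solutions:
 g(c) = C1 + C2*erfi(sqrt(30)*c/10)


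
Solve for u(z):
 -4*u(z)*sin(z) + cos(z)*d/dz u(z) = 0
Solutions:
 u(z) = C1/cos(z)^4


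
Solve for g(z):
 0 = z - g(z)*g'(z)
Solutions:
 g(z) = -sqrt(C1 + z^2)
 g(z) = sqrt(C1 + z^2)


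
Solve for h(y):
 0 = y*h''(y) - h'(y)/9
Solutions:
 h(y) = C1 + C2*y^(10/9)


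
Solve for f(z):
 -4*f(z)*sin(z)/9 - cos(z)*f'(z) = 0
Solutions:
 f(z) = C1*cos(z)^(4/9)


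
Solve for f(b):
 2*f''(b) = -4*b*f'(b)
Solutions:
 f(b) = C1 + C2*erf(b)


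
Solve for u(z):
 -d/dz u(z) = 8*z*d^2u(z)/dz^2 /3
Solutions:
 u(z) = C1 + C2*z^(5/8)


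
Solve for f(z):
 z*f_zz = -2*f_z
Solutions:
 f(z) = C1 + C2/z


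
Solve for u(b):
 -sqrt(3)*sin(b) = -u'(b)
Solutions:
 u(b) = C1 - sqrt(3)*cos(b)


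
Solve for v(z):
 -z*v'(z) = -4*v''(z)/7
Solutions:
 v(z) = C1 + C2*erfi(sqrt(14)*z/4)


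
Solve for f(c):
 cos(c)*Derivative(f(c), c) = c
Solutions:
 f(c) = C1 + Integral(c/cos(c), c)


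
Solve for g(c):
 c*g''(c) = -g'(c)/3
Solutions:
 g(c) = C1 + C2*c^(2/3)


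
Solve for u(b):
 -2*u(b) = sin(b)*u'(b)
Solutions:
 u(b) = C1*(cos(b) + 1)/(cos(b) - 1)


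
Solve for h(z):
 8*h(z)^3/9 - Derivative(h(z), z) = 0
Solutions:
 h(z) = -3*sqrt(2)*sqrt(-1/(C1 + 8*z))/2
 h(z) = 3*sqrt(2)*sqrt(-1/(C1 + 8*z))/2


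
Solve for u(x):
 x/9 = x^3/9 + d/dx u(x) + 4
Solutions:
 u(x) = C1 - x^4/36 + x^2/18 - 4*x


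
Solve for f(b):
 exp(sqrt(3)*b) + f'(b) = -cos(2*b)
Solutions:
 f(b) = C1 - sqrt(3)*exp(sqrt(3)*b)/3 - sin(2*b)/2


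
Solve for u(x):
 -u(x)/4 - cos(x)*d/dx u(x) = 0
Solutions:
 u(x) = C1*(sin(x) - 1)^(1/8)/(sin(x) + 1)^(1/8)


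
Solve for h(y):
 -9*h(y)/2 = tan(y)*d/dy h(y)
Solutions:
 h(y) = C1/sin(y)^(9/2)


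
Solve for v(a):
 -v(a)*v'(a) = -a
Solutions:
 v(a) = -sqrt(C1 + a^2)
 v(a) = sqrt(C1 + a^2)


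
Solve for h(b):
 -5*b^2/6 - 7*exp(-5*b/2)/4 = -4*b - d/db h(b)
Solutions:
 h(b) = C1 + 5*b^3/18 - 2*b^2 - 7*exp(-5*b/2)/10


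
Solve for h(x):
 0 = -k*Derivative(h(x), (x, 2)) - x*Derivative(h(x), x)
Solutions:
 h(x) = C1 + C2*sqrt(k)*erf(sqrt(2)*x*sqrt(1/k)/2)


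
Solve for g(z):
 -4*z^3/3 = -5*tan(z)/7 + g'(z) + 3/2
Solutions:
 g(z) = C1 - z^4/3 - 3*z/2 - 5*log(cos(z))/7


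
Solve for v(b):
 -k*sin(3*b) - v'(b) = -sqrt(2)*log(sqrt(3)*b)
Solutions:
 v(b) = C1 + sqrt(2)*b*(log(b) - 1) + sqrt(2)*b*log(3)/2 + k*cos(3*b)/3


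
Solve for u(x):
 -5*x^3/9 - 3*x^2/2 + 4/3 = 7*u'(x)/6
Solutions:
 u(x) = C1 - 5*x^4/42 - 3*x^3/7 + 8*x/7


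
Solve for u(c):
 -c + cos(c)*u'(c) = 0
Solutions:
 u(c) = C1 + Integral(c/cos(c), c)


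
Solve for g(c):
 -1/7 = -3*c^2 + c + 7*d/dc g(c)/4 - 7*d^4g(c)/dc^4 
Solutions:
 g(c) = C1 + C4*exp(2^(1/3)*c/2) + 4*c^3/7 - 2*c^2/7 - 4*c/49 + (C2*sin(2^(1/3)*sqrt(3)*c/4) + C3*cos(2^(1/3)*sqrt(3)*c/4))*exp(-2^(1/3)*c/4)


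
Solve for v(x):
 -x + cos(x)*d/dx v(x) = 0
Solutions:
 v(x) = C1 + Integral(x/cos(x), x)


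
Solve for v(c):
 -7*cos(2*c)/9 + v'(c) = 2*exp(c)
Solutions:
 v(c) = C1 + 2*exp(c) + 7*sin(2*c)/18


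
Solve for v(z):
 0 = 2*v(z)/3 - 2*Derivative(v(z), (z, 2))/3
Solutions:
 v(z) = C1*exp(-z) + C2*exp(z)


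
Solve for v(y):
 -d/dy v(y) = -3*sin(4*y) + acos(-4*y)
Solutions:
 v(y) = C1 - y*acos(-4*y) - sqrt(1 - 16*y^2)/4 - 3*cos(4*y)/4


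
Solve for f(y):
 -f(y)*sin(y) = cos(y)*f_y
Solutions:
 f(y) = C1*cos(y)


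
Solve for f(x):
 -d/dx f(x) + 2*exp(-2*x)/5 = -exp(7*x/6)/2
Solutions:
 f(x) = C1 + 3*exp(7*x/6)/7 - exp(-2*x)/5


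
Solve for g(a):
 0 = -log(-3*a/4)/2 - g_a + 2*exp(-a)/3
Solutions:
 g(a) = C1 - a*log(-a)/2 + a*(-log(3)/2 + 1/2 + log(2)) - 2*exp(-a)/3


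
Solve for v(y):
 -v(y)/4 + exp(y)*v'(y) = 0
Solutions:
 v(y) = C1*exp(-exp(-y)/4)


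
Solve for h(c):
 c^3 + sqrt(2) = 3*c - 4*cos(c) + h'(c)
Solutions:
 h(c) = C1 + c^4/4 - 3*c^2/2 + sqrt(2)*c + 4*sin(c)


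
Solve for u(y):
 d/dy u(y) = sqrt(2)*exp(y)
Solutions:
 u(y) = C1 + sqrt(2)*exp(y)


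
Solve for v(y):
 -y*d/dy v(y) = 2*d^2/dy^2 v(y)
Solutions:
 v(y) = C1 + C2*erf(y/2)


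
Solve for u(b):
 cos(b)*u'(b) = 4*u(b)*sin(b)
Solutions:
 u(b) = C1/cos(b)^4


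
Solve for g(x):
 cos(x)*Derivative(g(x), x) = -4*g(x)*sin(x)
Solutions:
 g(x) = C1*cos(x)^4


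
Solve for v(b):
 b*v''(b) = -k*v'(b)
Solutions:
 v(b) = C1 + b^(1 - re(k))*(C2*sin(log(b)*Abs(im(k))) + C3*cos(log(b)*im(k)))


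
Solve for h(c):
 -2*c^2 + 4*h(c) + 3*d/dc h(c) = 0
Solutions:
 h(c) = C1*exp(-4*c/3) + c^2/2 - 3*c/4 + 9/16


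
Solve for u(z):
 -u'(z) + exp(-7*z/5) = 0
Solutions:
 u(z) = C1 - 5*exp(-7*z/5)/7


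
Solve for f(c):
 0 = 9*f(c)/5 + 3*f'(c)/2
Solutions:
 f(c) = C1*exp(-6*c/5)


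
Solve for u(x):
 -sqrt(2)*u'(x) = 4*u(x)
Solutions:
 u(x) = C1*exp(-2*sqrt(2)*x)


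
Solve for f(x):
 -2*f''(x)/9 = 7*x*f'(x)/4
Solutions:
 f(x) = C1 + C2*erf(3*sqrt(7)*x/4)


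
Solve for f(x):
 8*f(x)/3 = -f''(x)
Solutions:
 f(x) = C1*sin(2*sqrt(6)*x/3) + C2*cos(2*sqrt(6)*x/3)


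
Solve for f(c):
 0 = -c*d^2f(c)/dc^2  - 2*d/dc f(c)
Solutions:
 f(c) = C1 + C2/c


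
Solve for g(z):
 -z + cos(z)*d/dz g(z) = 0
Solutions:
 g(z) = C1 + Integral(z/cos(z), z)


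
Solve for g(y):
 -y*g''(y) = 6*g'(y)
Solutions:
 g(y) = C1 + C2/y^5


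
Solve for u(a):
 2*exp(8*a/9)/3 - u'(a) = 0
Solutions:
 u(a) = C1 + 3*exp(8*a/9)/4


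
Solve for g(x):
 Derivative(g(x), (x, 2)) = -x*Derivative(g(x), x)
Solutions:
 g(x) = C1 + C2*erf(sqrt(2)*x/2)


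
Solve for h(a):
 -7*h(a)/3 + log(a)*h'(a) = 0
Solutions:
 h(a) = C1*exp(7*li(a)/3)


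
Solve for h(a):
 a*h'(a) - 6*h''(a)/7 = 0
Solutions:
 h(a) = C1 + C2*erfi(sqrt(21)*a/6)


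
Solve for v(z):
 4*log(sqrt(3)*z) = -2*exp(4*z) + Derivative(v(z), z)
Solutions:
 v(z) = C1 + 4*z*log(z) + 2*z*(-2 + log(3)) + exp(4*z)/2


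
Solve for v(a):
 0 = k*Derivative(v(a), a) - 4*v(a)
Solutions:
 v(a) = C1*exp(4*a/k)


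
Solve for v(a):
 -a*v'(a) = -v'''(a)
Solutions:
 v(a) = C1 + Integral(C2*airyai(a) + C3*airybi(a), a)


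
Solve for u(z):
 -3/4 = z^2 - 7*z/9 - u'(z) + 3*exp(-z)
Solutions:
 u(z) = C1 + z^3/3 - 7*z^2/18 + 3*z/4 - 3*exp(-z)


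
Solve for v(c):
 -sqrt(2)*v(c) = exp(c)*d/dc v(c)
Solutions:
 v(c) = C1*exp(sqrt(2)*exp(-c))


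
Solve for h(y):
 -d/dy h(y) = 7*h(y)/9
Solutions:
 h(y) = C1*exp(-7*y/9)


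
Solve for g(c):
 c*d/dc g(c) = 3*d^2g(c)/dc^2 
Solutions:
 g(c) = C1 + C2*erfi(sqrt(6)*c/6)


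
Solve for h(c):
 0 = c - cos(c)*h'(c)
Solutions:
 h(c) = C1 + Integral(c/cos(c), c)


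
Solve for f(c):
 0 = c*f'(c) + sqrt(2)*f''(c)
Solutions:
 f(c) = C1 + C2*erf(2^(1/4)*c/2)


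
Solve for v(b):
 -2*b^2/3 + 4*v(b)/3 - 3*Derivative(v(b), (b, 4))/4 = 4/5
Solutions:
 v(b) = C1*exp(-2*sqrt(3)*b/3) + C2*exp(2*sqrt(3)*b/3) + C3*sin(2*sqrt(3)*b/3) + C4*cos(2*sqrt(3)*b/3) + b^2/2 + 3/5


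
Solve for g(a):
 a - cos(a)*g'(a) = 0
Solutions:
 g(a) = C1 + Integral(a/cos(a), a)


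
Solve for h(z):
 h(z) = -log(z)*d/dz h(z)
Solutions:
 h(z) = C1*exp(-li(z))


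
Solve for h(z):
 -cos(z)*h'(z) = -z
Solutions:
 h(z) = C1 + Integral(z/cos(z), z)


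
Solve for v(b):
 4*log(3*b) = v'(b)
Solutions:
 v(b) = C1 + 4*b*log(b) - 4*b + b*log(81)


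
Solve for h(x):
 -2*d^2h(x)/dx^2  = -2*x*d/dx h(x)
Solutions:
 h(x) = C1 + C2*erfi(sqrt(2)*x/2)


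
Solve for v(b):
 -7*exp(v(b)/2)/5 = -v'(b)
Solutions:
 v(b) = 2*log(-1/(C1 + 7*b)) + 2*log(10)


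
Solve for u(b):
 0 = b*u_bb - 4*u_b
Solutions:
 u(b) = C1 + C2*b^5


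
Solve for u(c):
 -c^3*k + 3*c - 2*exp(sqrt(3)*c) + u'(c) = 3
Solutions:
 u(c) = C1 + c^4*k/4 - 3*c^2/2 + 3*c + 2*sqrt(3)*exp(sqrt(3)*c)/3


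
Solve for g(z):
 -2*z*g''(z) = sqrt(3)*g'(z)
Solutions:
 g(z) = C1 + C2*z^(1 - sqrt(3)/2)


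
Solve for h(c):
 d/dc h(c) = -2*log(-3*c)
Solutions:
 h(c) = C1 - 2*c*log(-c) + 2*c*(1 - log(3))


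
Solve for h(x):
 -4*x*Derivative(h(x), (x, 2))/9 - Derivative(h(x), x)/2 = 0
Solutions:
 h(x) = C1 + C2/x^(1/8)


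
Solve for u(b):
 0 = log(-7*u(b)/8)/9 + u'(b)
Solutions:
 9*Integral(1/(log(-_y) - 3*log(2) + log(7)), (_y, u(b))) = C1 - b


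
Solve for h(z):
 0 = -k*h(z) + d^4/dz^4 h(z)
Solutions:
 h(z) = C1*exp(-k^(1/4)*z) + C2*exp(k^(1/4)*z) + C3*exp(-I*k^(1/4)*z) + C4*exp(I*k^(1/4)*z)


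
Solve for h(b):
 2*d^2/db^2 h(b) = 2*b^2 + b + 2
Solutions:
 h(b) = C1 + C2*b + b^4/12 + b^3/12 + b^2/2


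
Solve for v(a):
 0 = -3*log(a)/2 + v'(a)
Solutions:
 v(a) = C1 + 3*a*log(a)/2 - 3*a/2


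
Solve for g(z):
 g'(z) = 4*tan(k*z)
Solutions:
 g(z) = C1 + 4*Piecewise((-log(cos(k*z))/k, Ne(k, 0)), (0, True))


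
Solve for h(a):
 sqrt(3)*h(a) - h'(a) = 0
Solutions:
 h(a) = C1*exp(sqrt(3)*a)


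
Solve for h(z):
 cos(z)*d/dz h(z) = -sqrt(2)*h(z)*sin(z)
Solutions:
 h(z) = C1*cos(z)^(sqrt(2))


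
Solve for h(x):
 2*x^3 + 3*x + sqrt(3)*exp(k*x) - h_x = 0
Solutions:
 h(x) = C1 + x^4/2 + 3*x^2/2 + sqrt(3)*exp(k*x)/k


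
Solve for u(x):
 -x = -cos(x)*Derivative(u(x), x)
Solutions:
 u(x) = C1 + Integral(x/cos(x), x)


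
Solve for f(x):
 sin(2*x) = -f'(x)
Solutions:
 f(x) = C1 + cos(2*x)/2


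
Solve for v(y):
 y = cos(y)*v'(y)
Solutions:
 v(y) = C1 + Integral(y/cos(y), y)


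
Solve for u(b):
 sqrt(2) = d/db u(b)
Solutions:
 u(b) = C1 + sqrt(2)*b


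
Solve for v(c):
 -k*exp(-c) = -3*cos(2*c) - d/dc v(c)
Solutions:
 v(c) = C1 - k*exp(-c) - 3*sin(2*c)/2


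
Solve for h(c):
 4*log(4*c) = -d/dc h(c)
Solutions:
 h(c) = C1 - 4*c*log(c) - c*log(256) + 4*c


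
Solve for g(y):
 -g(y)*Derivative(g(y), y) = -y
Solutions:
 g(y) = -sqrt(C1 + y^2)
 g(y) = sqrt(C1 + y^2)


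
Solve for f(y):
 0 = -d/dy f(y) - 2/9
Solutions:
 f(y) = C1 - 2*y/9


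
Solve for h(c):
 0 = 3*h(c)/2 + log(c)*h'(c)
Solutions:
 h(c) = C1*exp(-3*li(c)/2)


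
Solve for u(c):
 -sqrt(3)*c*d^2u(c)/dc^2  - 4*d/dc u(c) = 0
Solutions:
 u(c) = C1 + C2*c^(1 - 4*sqrt(3)/3)


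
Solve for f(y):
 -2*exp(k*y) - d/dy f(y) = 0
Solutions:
 f(y) = C1 - 2*exp(k*y)/k


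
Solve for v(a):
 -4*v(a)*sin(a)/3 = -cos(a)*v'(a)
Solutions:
 v(a) = C1/cos(a)^(4/3)


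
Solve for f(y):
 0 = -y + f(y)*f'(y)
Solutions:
 f(y) = -sqrt(C1 + y^2)
 f(y) = sqrt(C1 + y^2)


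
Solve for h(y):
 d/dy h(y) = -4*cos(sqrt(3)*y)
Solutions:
 h(y) = C1 - 4*sqrt(3)*sin(sqrt(3)*y)/3


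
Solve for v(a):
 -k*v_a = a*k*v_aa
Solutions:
 v(a) = C1 + C2*log(a)


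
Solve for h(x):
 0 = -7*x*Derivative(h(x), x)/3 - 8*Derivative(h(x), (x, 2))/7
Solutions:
 h(x) = C1 + C2*erf(7*sqrt(3)*x/12)


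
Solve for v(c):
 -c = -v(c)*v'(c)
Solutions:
 v(c) = -sqrt(C1 + c^2)
 v(c) = sqrt(C1 + c^2)


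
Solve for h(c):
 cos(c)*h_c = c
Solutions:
 h(c) = C1 + Integral(c/cos(c), c)


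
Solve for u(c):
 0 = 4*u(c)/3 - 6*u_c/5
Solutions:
 u(c) = C1*exp(10*c/9)


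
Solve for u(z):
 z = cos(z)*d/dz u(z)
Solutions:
 u(z) = C1 + Integral(z/cos(z), z)


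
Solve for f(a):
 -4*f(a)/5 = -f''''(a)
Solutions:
 f(a) = C1*exp(-sqrt(2)*5^(3/4)*a/5) + C2*exp(sqrt(2)*5^(3/4)*a/5) + C3*sin(sqrt(2)*5^(3/4)*a/5) + C4*cos(sqrt(2)*5^(3/4)*a/5)


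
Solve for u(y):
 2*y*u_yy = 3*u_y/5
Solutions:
 u(y) = C1 + C2*y^(13/10)


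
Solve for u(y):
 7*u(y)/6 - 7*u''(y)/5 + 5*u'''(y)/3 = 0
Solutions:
 u(y) = C1*exp(y*(14*14^(2/3)/(25*sqrt(13665) + 2929)^(1/3) + 28 + 14^(1/3)*(25*sqrt(13665) + 2929)^(1/3))/100)*sin(14^(1/3)*sqrt(3)*y*(-(25*sqrt(13665) + 2929)^(1/3) + 14*14^(1/3)/(25*sqrt(13665) + 2929)^(1/3))/100) + C2*exp(y*(14*14^(2/3)/(25*sqrt(13665) + 2929)^(1/3) + 28 + 14^(1/3)*(25*sqrt(13665) + 2929)^(1/3))/100)*cos(14^(1/3)*sqrt(3)*y*(-(25*sqrt(13665) + 2929)^(1/3) + 14*14^(1/3)/(25*sqrt(13665) + 2929)^(1/3))/100) + C3*exp(y*(-14^(1/3)*(25*sqrt(13665) + 2929)^(1/3) - 14*14^(2/3)/(25*sqrt(13665) + 2929)^(1/3) + 14)/50)


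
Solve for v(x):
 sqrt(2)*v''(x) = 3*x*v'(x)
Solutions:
 v(x) = C1 + C2*erfi(2^(1/4)*sqrt(3)*x/2)


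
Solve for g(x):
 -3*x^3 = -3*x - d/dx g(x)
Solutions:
 g(x) = C1 + 3*x^4/4 - 3*x^2/2


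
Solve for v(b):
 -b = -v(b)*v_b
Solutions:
 v(b) = -sqrt(C1 + b^2)
 v(b) = sqrt(C1 + b^2)


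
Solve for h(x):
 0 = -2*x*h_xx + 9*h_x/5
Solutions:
 h(x) = C1 + C2*x^(19/10)


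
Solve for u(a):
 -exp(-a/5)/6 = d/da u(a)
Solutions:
 u(a) = C1 + 5*exp(-a/5)/6


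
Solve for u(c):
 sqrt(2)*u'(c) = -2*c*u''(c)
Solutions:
 u(c) = C1 + C2*c^(1 - sqrt(2)/2)


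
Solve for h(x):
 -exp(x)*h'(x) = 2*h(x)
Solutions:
 h(x) = C1*exp(2*exp(-x))


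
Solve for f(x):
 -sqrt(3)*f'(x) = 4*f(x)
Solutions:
 f(x) = C1*exp(-4*sqrt(3)*x/3)


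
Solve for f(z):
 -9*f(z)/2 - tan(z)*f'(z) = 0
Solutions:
 f(z) = C1/sin(z)^(9/2)


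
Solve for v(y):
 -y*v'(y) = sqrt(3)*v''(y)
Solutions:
 v(y) = C1 + C2*erf(sqrt(2)*3^(3/4)*y/6)


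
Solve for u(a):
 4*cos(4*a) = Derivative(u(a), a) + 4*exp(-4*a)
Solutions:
 u(a) = C1 + sin(4*a) + exp(-4*a)


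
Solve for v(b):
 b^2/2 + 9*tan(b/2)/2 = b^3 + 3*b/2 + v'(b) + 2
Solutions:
 v(b) = C1 - b^4/4 + b^3/6 - 3*b^2/4 - 2*b - 9*log(cos(b/2))


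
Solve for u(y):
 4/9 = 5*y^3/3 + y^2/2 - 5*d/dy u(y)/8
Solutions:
 u(y) = C1 + 2*y^4/3 + 4*y^3/15 - 32*y/45


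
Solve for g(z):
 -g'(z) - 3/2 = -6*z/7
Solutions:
 g(z) = C1 + 3*z^2/7 - 3*z/2


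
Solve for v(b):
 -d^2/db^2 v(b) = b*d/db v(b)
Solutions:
 v(b) = C1 + C2*erf(sqrt(2)*b/2)


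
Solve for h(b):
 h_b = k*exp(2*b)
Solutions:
 h(b) = C1 + k*exp(2*b)/2


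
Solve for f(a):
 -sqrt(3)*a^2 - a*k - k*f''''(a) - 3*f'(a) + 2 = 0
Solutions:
 f(a) = C1 + C2*exp(3^(1/3)*a*(-1/k)^(1/3)) + C3*exp(a*(-1/k)^(1/3)*(-3^(1/3) + 3^(5/6)*I)/2) + C4*exp(-a*(-1/k)^(1/3)*(3^(1/3) + 3^(5/6)*I)/2) - sqrt(3)*a^3/9 - a^2*k/6 + 2*a/3


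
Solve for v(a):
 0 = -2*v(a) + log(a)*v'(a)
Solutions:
 v(a) = C1*exp(2*li(a))


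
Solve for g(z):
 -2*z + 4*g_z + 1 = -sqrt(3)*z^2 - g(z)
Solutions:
 g(z) = C1*exp(-z/4) - sqrt(3)*z^2 + 2*z + 8*sqrt(3)*z - 32*sqrt(3) - 9


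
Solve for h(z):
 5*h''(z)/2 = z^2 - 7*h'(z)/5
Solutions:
 h(z) = C1 + C2*exp(-14*z/25) + 5*z^3/21 - 125*z^2/98 + 3125*z/686


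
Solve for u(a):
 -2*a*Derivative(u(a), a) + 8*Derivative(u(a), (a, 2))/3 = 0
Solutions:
 u(a) = C1 + C2*erfi(sqrt(6)*a/4)


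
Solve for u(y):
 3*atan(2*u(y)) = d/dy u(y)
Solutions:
 Integral(1/atan(2*_y), (_y, u(y))) = C1 + 3*y


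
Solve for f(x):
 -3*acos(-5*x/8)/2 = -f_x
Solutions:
 f(x) = C1 + 3*x*acos(-5*x/8)/2 + 3*sqrt(64 - 25*x^2)/10


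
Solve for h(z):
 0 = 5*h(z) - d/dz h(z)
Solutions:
 h(z) = C1*exp(5*z)


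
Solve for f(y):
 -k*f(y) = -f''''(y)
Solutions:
 f(y) = C1*exp(-k^(1/4)*y) + C2*exp(k^(1/4)*y) + C3*exp(-I*k^(1/4)*y) + C4*exp(I*k^(1/4)*y)


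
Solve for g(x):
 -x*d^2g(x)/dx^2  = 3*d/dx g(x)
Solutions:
 g(x) = C1 + C2/x^2


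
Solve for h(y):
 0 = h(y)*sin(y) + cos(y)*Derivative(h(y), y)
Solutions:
 h(y) = C1*cos(y)


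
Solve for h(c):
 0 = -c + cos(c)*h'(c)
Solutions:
 h(c) = C1 + Integral(c/cos(c), c)


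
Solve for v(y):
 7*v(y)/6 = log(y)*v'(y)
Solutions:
 v(y) = C1*exp(7*li(y)/6)


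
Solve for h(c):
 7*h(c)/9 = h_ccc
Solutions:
 h(c) = C3*exp(21^(1/3)*c/3) + (C1*sin(3^(5/6)*7^(1/3)*c/6) + C2*cos(3^(5/6)*7^(1/3)*c/6))*exp(-21^(1/3)*c/6)


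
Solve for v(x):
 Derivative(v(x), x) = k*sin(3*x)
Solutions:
 v(x) = C1 - k*cos(3*x)/3


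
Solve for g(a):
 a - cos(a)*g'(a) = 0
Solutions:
 g(a) = C1 + Integral(a/cos(a), a)


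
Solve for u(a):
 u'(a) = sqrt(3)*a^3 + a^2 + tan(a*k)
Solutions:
 u(a) = C1 + sqrt(3)*a^4/4 + a^3/3 + Piecewise((-log(cos(a*k))/k, Ne(k, 0)), (0, True))


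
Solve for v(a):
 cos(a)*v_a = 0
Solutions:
 v(a) = C1


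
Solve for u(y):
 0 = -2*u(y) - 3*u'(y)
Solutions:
 u(y) = C1*exp(-2*y/3)


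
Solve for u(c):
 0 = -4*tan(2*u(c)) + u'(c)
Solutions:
 u(c) = -asin(C1*exp(8*c))/2 + pi/2
 u(c) = asin(C1*exp(8*c))/2


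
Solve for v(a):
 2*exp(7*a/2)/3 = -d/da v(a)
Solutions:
 v(a) = C1 - 4*exp(7*a/2)/21


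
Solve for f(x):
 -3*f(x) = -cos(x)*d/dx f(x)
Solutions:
 f(x) = C1*(sin(x) + 1)^(3/2)/(sin(x) - 1)^(3/2)


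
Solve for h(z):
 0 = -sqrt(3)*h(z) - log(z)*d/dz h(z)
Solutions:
 h(z) = C1*exp(-sqrt(3)*li(z))


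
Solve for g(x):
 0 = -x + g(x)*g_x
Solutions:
 g(x) = -sqrt(C1 + x^2)
 g(x) = sqrt(C1 + x^2)


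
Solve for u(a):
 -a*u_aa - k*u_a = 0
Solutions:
 u(a) = C1 + a^(1 - re(k))*(C2*sin(log(a)*Abs(im(k))) + C3*cos(log(a)*im(k)))


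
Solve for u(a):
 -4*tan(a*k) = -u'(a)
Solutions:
 u(a) = C1 + 4*Piecewise((-log(cos(a*k))/k, Ne(k, 0)), (0, True))
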